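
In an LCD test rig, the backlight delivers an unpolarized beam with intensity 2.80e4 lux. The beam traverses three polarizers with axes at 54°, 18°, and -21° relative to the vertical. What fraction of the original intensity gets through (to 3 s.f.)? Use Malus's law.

Unpolarized light through the first polarizer → I₁ = 2.80e4 lux/2 = 1.4e+04 lux, polarized at 54°.
I₂ = I₁ · cos²(36°) = 1.4e+04 · 0.6545 = 9163 lux.
I₃ = I₂ · cos²(39°) = 9163 · 0.604 = 5534 lux.
Transmitted fraction = 0.1976.

I/I₀ ≈ 0.198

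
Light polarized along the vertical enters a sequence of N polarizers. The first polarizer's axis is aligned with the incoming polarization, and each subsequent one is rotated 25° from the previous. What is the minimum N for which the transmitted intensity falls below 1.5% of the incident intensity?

N = 23

First polarizer is aligned with the polarization: full transmission.
Each further stage multiplies by cos²(25°) = 0.8214.
After N polarizers: T = 0.8214^(N−1). Require T < 0.015 ⇒ N−1 > ln(0.015)/ln(0.8214) = 21.35, so N−1 ≥ 22 and N = 23.
Check: N=23 gives T = 0.01319 < 0.015; N=22 gives T = 0.01605.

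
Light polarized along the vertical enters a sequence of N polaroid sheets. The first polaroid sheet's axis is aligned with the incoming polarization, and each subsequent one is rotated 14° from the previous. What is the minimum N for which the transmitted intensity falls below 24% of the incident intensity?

First polarizer is aligned with the polarization: full transmission.
Each further stage multiplies by cos²(14°) = 0.9415.
After N polarizers: T = 0.9415^(N−1). Require T < 0.24 ⇒ N−1 > ln(0.24)/ln(0.9415) = 23.66, so N−1 ≥ 24 and N = 25.
Check: N=25 gives T = 0.2352 < 0.24; N=24 gives T = 0.2498.

N = 25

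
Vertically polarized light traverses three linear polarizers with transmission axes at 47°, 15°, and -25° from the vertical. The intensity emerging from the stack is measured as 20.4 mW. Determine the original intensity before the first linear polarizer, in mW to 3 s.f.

I₁ = I₀ cos²(47° − 0°) = I₀ cos²(47°) = 0.4651 I₀.
I₂ = I₁ cos²(15° − 47°) = 0.4651 I₀ · cos²(32°) = 0.3345 I₀.
I₃ = I₂ cos²(-25° − 15°) = 0.3345 I₀ · cos²(40°) = 0.1963 I₀.
So 20.4 mW = 0.1963 I₀, giving I₀ = 20.4/0.1963 = 103.9 mW.

I₀ ≈ 104 mW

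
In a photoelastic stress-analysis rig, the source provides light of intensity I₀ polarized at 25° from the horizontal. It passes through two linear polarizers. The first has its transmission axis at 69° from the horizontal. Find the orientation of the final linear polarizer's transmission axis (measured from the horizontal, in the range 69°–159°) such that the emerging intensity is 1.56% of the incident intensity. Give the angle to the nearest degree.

θ ≈ 149°

By Malus's law, I₁ = I₀ cos²(69° − 25°) = I₀ cos²(44°) = 0.5174 I₀.
Need I₂/I₀ = 0.0156, so cos²(θ − 69°) = 0.0156 / 0.5174 = 0.03015.
θ − 69° = arccos(√0.03015) = 80.0°, giving θ ≈ 69 + 80.0 = 149.0°.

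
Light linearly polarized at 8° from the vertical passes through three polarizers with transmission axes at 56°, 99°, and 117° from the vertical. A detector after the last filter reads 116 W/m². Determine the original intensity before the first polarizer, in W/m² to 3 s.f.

By Malus's law, I₁ = I₀ cos²(56° − 8°) = I₀ cos²(48°) = 0.4477 I₀.
I₂ = I₁ cos²(99° − 56°) = 0.4477 I₀ · cos²(43°) = 0.2395 I₀.
I₃ = I₂ cos²(117° − 99°) = 0.2395 I₀ · cos²(18°) = 0.2166 I₀.
So 116 W/m² = 0.2166 I₀, giving I₀ = 116/0.2166 = 535.5 W/m².

I₀ ≈ 536 W/m²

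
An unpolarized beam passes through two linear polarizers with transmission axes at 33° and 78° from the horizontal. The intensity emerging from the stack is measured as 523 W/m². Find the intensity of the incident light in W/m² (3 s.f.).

Unpolarized light through the first polarizer → I₁ = ½ I₀, now polarized at 33°.
I₂ = I₁ cos²(78° − 33°) = 0.5 I₀ · cos²(45°) = 0.25 I₀.
So 523 W/m² = 0.25 I₀, giving I₀ = 523/0.25 = 2092 W/m².

I₀ ≈ 2090 W/m²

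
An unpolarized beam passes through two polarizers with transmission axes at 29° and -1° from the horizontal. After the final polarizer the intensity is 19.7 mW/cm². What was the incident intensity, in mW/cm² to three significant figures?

I₀ ≈ 52.5 mW/cm²

Unpolarized light through the first polarizer → I₁ = ½ I₀, now polarized at 29°.
I₂ = I₁ cos²(-1° − 29°) = 0.5 I₀ · cos²(30°) = 0.375 I₀.
So 19.7 mW/cm² = 0.375 I₀, giving I₀ = 19.7/0.375 = 52.53 mW/cm².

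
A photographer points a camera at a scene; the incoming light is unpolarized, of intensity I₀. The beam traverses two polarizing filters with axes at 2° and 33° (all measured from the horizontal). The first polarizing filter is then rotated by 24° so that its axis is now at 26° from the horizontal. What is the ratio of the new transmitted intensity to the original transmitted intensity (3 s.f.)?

I_new/I_old ≈ 1.34

Before rotation:
Unpolarized light through the first polarizer → I₁ = ½ I₀, now polarized at 2°.
I₂ = I₁ cos²(33° − 2°) = 0.5 I₀ · cos²(31°) = 0.3674 I₀.
After rotation:
Unpolarized light through the first polarizer → I₁ = ½ I₀, now polarized at 26°.
I₂ = I₁ cos²(33° − 26°) = 0.5 I₀ · cos²(7°) = 0.4926 I₀.
Ratio = 0.4926 / 0.3674 = 1.341.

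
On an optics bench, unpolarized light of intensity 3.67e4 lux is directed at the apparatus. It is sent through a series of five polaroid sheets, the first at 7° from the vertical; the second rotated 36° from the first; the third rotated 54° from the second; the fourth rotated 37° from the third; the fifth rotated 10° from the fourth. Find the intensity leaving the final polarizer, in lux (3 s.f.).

Unpolarized light through the first polarizer → I₁ = 3.67e4 lux/2 = 1.835e+04 lux, polarized at 7°.
I₂ = I₁ · cos²(36°) = 1.835e+04 · 0.6545 = 1.201e+04 lux.
I₃ = I₂ · cos²(54°) = 1.201e+04 · 0.3455 = 4149 lux.
I₄ = I₃ · cos²(37°) = 4149 · 0.6378 = 2647 lux.
I₅ = I₄ · cos²(10°) = 2647 · 0.9698 = 2567 lux.

I ≈ 2570 lux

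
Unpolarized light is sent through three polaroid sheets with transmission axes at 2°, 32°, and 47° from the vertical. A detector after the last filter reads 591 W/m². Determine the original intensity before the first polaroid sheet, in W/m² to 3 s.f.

I₀ ≈ 1690 W/m²

Unpolarized light through the first polarizer → I₁ = ½ I₀, now polarized at 2°.
I₂ = I₁ cos²(32° − 2°) = 0.5 I₀ · cos²(30°) = 0.375 I₀.
I₃ = I₂ cos²(47° − 32°) = 0.375 I₀ · cos²(15°) = 0.3499 I₀.
So 591 W/m² = 0.3499 I₀, giving I₀ = 591/0.3499 = 1689 W/m².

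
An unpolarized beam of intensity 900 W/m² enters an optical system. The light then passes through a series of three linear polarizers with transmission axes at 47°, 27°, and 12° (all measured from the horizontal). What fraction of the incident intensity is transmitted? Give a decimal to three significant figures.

I/I₀ ≈ 0.412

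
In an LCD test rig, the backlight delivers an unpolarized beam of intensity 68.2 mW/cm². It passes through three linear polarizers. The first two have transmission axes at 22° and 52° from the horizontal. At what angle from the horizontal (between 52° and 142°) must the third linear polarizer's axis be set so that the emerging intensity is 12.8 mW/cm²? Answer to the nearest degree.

Unpolarized light through the first polarizer → I₁ = ½ I₀, now polarized at 22°.
I₂ = I₁ cos²(52° − 22°) = 0.5 I₀ · cos²(30°) = 0.375 I₀.
Target fraction: 12.8 / 68.2 mW/cm² = 0.1877 of I₀.
Need I₃/I₀ = 0.1877, so cos²(θ − 52°) = 0.1877 / 0.375 = 0.5005.
θ − 52° = arccos(√0.5005) = 45.0°, giving θ ≈ 52 + 45.0 = 97.0°.

θ ≈ 97°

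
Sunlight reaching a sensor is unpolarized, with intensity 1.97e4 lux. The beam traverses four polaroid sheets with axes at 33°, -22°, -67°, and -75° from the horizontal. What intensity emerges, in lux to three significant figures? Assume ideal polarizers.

Unpolarized light through the first polarizer → I₁ = 1.97e4 lux/2 = 9850 lux, polarized at 33°.
I₂ = I₁ · cos²(55°) = 9850 · 0.329 = 3241 lux.
I₃ = I₂ · cos²(45°) = 3241 · 0.5 = 1620 lux.
I₄ = I₃ · cos²(8°) = 1620 · 0.9806 = 1589 lux.

I ≈ 1590 lux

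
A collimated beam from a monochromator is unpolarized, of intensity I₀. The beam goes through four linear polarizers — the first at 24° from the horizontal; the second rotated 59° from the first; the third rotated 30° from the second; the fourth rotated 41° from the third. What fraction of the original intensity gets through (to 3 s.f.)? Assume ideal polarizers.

≈ 0.0567 I₀

Unpolarized light through the first polarizer → I₁ = ½ I₀, now polarized at 24°.
I₂ = I₁ cos²(59°) = 0.5 · 0.2653 I₀ = 0.1326 I₀.
I₃ = I₂ cos²(30°) = 0.1326 · 0.75 I₀ = 0.09947 I₀.
I₄ = I₃ cos²(41°) = 0.09947 · 0.5696 I₀ = 0.05666 I₀.
Transmitted fraction = 0.05666.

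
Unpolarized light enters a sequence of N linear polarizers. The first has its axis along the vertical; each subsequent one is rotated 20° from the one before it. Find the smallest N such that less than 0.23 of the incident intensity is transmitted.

First polarizer halves the unpolarized light: factor 1/2.
Each further stage multiplies by cos²(20°) = 0.883.
After N polarizers: T = 0.5·0.883^(N−1). Require T < 0.23 ⇒ N−1 > ln(0.23/0.5)/ln(0.883) = 6.24, so N−1 ≥ 7 and N = 8.
Check: N=8 gives T = 0.2093 < 0.23; N=7 gives T = 0.237.

N = 8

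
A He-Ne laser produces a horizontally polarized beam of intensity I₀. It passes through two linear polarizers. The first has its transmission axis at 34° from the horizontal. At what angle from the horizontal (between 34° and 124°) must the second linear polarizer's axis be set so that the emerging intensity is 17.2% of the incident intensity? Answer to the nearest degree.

I₁ = I₀ cos²(34° − 0°) = I₀ cos²(34°) = 0.6873 I₀.
Need I₂/I₀ = 0.172, so cos²(θ − 34°) = 0.172 / 0.6873 = 0.2503.
θ − 34° = arccos(√0.2503) = 60.0°, giving θ ≈ 34 + 60.0 = 94.0°.

θ ≈ 94°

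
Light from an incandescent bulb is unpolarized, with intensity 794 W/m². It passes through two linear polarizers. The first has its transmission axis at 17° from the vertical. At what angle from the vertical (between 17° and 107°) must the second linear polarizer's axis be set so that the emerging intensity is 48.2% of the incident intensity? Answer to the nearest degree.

Unpolarized light through the first polarizer → I₁ = ½ I₀, now polarized at 17°.
Need I₂/I₀ = 0.482, so cos²(θ − 17°) = 0.482 / 0.5 = 0.964.
θ − 17° = arccos(√0.964) = 10.9°, giving θ ≈ 17 + 10.9 = 27.9°.

θ ≈ 28°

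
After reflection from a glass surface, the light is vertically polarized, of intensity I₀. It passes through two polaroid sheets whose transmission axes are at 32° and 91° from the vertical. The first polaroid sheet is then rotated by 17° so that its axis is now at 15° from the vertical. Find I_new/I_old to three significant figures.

I_new/I_old ≈ 0.286

Before rotation:
By Malus's law, I₁ = I₀ cos²(32° − 0°) = I₀ cos²(32°) = 0.7192 I₀.
I₂ = I₁ cos²(91° − 32°) = 0.7192 I₀ · cos²(59°) = 0.1908 I₀.
After rotation:
I₁ = I₀ cos²(15° − 0°) = I₀ cos²(15°) = 0.933 I₀.
I₂ = I₁ cos²(91° − 15°) = 0.933 I₀ · cos²(76°) = 0.05461 I₀.
Ratio = 0.05461 / 0.1908 = 0.2862.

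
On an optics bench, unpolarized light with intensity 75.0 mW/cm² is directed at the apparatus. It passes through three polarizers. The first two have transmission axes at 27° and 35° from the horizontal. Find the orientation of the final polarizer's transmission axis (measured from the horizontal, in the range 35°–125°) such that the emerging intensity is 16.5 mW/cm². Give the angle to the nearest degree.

Unpolarized light through the first polarizer → I₁ = ½ I₀, now polarized at 27°.
I₂ = I₁ cos²(35° − 27°) = 0.5 I₀ · cos²(8°) = 0.4903 I₀.
Target fraction: 16.5 / 75.0 mW/cm² = 0.22 of I₀.
Need I₃/I₀ = 0.22, so cos²(θ − 35°) = 0.22 / 0.4903 = 0.4487.
θ − 35° = arccos(√0.4487) = 47.9°, giving θ ≈ 35 + 47.9 = 82.9°.

θ ≈ 83°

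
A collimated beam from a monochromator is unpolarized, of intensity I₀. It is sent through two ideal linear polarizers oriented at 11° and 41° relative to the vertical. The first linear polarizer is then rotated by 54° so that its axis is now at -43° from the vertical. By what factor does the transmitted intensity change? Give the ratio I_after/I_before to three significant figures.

Before rotation:
Unpolarized light through the first polarizer → I₁ = ½ I₀, now polarized at 11°.
I₂ = I₁ cos²(41° − 11°) = 0.5 I₀ · cos²(30°) = 0.375 I₀.
After rotation:
Unpolarized light through the first polarizer → I₁ = ½ I₀, now polarized at -43°.
I₂ = I₁ cos²(41° + 43°) = 0.5 I₀ · cos²(84°) = 0.005463 I₀.
Ratio = 0.005463 / 0.375 = 0.01457.

I_new/I_old ≈ 0.0146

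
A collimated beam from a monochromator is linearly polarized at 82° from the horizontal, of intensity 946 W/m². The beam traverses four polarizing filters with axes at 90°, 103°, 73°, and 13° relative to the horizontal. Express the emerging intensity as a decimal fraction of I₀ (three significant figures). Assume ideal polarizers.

I/I₀ ≈ 0.175

By Malus's law, I₁ = 946 W/m² · cos²(8°) = 927.7 W/m².
I₂ = I₁ · cos²(13°) = 927.7 · 0.9494 = 880.7 W/m².
I₃ = I₂ · cos²(30°) = 880.7 · 0.75 = 660.6 W/m².
I₄ = I₃ · cos²(60°) = 660.6 · 0.25 = 165.1 W/m².
Transmitted fraction = 0.1746.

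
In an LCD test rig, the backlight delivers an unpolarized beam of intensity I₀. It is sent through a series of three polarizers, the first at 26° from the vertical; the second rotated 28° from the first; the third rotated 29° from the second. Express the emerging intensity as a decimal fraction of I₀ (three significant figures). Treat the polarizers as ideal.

≈ 0.298 I₀

Unpolarized light through the first polarizer → I₁ = ½ I₀, now polarized at 26°.
I₂ = I₁ cos²(28°) = 0.5 · 0.7796 I₀ = 0.3898 I₀.
I₃ = I₂ cos²(29°) = 0.3898 · 0.765 I₀ = 0.2982 I₀.
Transmitted fraction = 0.2982.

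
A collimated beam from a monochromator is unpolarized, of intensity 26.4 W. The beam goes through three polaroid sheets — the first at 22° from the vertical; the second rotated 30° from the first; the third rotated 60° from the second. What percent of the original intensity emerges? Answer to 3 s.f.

Unpolarized light through the first polarizer → I₁ = 26.4 W/2 = 13.2 W, polarized at 22°.
I₂ = I₁ · cos²(30°) = 13.2 · 0.75 = 9.9 W.
I₃ = I₂ · cos²(60°) = 9.9 · 0.25 = 2.475 W.
That is 9.375% of the incident intensity.

≈ 9.38%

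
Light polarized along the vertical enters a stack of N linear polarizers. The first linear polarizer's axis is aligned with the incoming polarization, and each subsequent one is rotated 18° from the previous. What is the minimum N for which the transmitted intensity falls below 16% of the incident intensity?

N = 20

First polarizer is aligned with the polarization: full transmission.
Each further stage multiplies by cos²(18°) = 0.9045.
After N polarizers: T = 0.9045^(N−1). Require T < 0.16 ⇒ N−1 > ln(0.16)/ln(0.9045) = 18.26, so N−1 ≥ 19 and N = 20.
Check: N=20 gives T = 0.1485 < 0.16; N=19 gives T = 0.1642.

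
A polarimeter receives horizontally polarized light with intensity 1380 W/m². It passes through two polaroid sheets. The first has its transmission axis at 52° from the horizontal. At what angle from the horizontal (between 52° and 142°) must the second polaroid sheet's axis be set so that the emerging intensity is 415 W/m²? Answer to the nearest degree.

I₁ = I₀ cos²(52° − 0°) = I₀ cos²(52°) = 0.379 I₀.
Target fraction: 415 / 1380 W/m² = 0.3007 of I₀.
Need I₂/I₀ = 0.3007, so cos²(θ − 52°) = 0.3007 / 0.379 = 0.7934.
θ − 52° = arccos(√0.7934) = 27.0°, giving θ ≈ 52 + 27.0 = 79.0°.

θ ≈ 79°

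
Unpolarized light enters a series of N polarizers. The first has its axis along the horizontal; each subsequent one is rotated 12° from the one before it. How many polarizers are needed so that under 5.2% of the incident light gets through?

N = 53

First polarizer halves the unpolarized light: factor 1/2.
Each further stage multiplies by cos²(12°) = 0.9568.
After N polarizers: T = 0.5·0.9568^(N−1). Require T < 0.052 ⇒ N−1 > ln(0.052/0.5)/ln(0.9568) = 51.22, so N−1 ≥ 52 and N = 53.
Check: N=53 gives T = 0.05024 < 0.052; N=52 gives T = 0.05251.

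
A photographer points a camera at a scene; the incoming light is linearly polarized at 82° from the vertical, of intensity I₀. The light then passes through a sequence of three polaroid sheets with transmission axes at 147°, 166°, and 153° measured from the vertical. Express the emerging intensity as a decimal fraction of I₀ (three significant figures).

≈ 0.152 I₀

I₁ = I₀ cos²(147° − 82°) = I₀ cos²(65°) = 0.1786 I₀.
I₂ = I₁ cos²(166° − 147°) = 0.1786 I₀ · cos²(19°) = 0.1597 I₀.
I₃ = I₂ cos²(153° − 166°) = 0.1597 I₀ · cos²(13°) = 0.1516 I₀.
Transmitted fraction = 0.1516.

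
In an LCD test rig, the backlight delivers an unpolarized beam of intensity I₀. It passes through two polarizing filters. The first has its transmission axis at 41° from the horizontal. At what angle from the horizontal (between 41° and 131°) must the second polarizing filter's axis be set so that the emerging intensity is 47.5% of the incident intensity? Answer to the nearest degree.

θ ≈ 54°

Unpolarized light through the first polarizer → I₁ = ½ I₀, now polarized at 41°.
Need I₂/I₀ = 0.475, so cos²(θ − 41°) = 0.475 / 0.5 = 0.95.
θ − 41° = arccos(√0.95) = 12.9°, giving θ ≈ 41 + 12.9 = 53.9°.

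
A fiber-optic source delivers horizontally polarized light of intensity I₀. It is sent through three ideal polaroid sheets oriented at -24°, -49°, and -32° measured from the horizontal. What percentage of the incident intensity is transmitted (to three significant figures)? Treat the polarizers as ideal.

≈ 62.7%

By Malus's law, I₁ = I₀ cos²(-24° − 0°) = I₀ cos²(24°) = 0.8346 I₀.
I₂ = I₁ cos²(-49° + 24°) = 0.8346 I₀ · cos²(25°) = 0.6855 I₀.
I₃ = I₂ cos²(-32° + 49°) = 0.6855 I₀ · cos²(17°) = 0.6269 I₀.
That is 62.69% of the incident intensity.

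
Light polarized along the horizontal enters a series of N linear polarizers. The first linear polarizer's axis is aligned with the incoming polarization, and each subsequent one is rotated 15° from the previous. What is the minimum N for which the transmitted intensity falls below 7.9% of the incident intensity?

First polarizer is aligned with the polarization: full transmission.
Each further stage multiplies by cos²(15°) = 0.933.
After N polarizers: T = 0.933^(N−1). Require T < 0.079 ⇒ N−1 > ln(0.079)/ln(0.933) = 36.61, so N−1 ≥ 37 and N = 38.
Check: N=38 gives T = 0.07688 < 0.079; N=37 gives T = 0.0824.

N = 38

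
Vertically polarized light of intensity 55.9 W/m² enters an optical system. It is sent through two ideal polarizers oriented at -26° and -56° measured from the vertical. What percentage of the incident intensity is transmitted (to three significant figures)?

≈ 60.6%

I₁ = 55.9 W/m² · cos²(26°) = 45.16 W/m².
I₂ = I₁ · cos²(30°) = 45.16 · 0.75 = 33.87 W/m².
That is 60.59% of the incident intensity.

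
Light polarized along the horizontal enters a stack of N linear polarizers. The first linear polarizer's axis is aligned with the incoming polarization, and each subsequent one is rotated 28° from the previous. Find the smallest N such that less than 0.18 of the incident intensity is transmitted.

First polarizer is aligned with the polarization: full transmission.
Each further stage multiplies by cos²(28°) = 0.7796.
After N polarizers: T = 0.7796^(N−1). Require T < 0.18 ⇒ N−1 > ln(0.18)/ln(0.7796) = 6.89, so N−1 ≥ 7 and N = 8.
Check: N=8 gives T = 0.175 < 0.18; N=7 gives T = 0.2245.

N = 8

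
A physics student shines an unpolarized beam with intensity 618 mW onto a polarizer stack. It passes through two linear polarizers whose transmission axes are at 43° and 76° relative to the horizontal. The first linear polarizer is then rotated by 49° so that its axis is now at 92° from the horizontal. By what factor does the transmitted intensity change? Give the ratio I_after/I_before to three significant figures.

I_new/I_old ≈ 1.31

Before rotation:
Unpolarized light through the first polarizer → I₁ = ½ I₀, now polarized at 43°.
I₂ = I₁ cos²(76° − 43°) = 0.5 I₀ · cos²(33°) = 0.3517 I₀.
After rotation:
Unpolarized light through the first polarizer → I₁ = ½ I₀, now polarized at 92°.
I₂ = I₁ cos²(76° − 92°) = 0.5 I₀ · cos²(16°) = 0.462 I₀.
Ratio = 0.462 / 0.3517 = 1.314.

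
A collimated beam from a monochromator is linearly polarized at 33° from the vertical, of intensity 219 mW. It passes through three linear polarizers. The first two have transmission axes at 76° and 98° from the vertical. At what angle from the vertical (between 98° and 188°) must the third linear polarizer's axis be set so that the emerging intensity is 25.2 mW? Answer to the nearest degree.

θ ≈ 158°

By Malus's law, I₁ = I₀ cos²(76° − 33°) = I₀ cos²(43°) = 0.5349 I₀.
I₂ = I₁ cos²(98° − 76°) = 0.5349 I₀ · cos²(22°) = 0.4598 I₀.
Target fraction: 25.2 / 219 mW = 0.1151 of I₀.
Need I₃/I₀ = 0.1151, so cos²(θ − 98°) = 0.1151 / 0.4598 = 0.2502.
θ − 98° = arccos(√0.2502) = 60.0°, giving θ ≈ 98 + 60.0 = 158.0°.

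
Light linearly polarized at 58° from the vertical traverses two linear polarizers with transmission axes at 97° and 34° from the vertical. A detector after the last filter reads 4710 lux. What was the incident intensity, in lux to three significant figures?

I₀ ≈ 3.78e4 lux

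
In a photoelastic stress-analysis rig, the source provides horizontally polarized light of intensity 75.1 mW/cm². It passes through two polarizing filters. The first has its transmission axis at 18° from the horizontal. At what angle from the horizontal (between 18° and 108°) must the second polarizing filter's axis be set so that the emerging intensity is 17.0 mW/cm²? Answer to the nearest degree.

θ ≈ 78°

By Malus's law, I₁ = I₀ cos²(18° − 0°) = I₀ cos²(18°) = 0.9045 I₀.
Target fraction: 17.0 / 75.1 mW/cm² = 0.2264 of I₀.
Need I₂/I₀ = 0.2264, so cos²(θ − 18°) = 0.2264 / 0.9045 = 0.2503.
θ − 18° = arccos(√0.2503) = 60.0°, giving θ ≈ 18 + 60.0 = 78.0°.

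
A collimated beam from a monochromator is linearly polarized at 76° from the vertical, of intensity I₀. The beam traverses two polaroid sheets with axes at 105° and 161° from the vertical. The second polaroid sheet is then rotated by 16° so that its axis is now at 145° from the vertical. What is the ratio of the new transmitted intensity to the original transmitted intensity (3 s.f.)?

Before rotation:
By Malus's law, I₁ = I₀ cos²(105° − 76°) = I₀ cos²(29°) = 0.765 I₀.
I₂ = I₁ cos²(161° − 105°) = 0.765 I₀ · cos²(56°) = 0.2392 I₀.
After rotation:
I₁ = I₀ cos²(105° − 76°) = I₀ cos²(29°) = 0.765 I₀.
I₂ = I₁ cos²(145° − 105°) = 0.765 I₀ · cos²(40°) = 0.4489 I₀.
Ratio = 0.4489 / 0.2392 = 1.877.

I_new/I_old ≈ 1.88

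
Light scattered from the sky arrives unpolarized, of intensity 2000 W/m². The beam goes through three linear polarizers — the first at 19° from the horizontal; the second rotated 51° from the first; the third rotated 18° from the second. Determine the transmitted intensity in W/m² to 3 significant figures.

I ≈ 358 W/m²

Unpolarized light through the first polarizer → I₁ = 2000 W/m²/2 = 1000 W/m², polarized at 19°.
I₂ = I₁ · cos²(51°) = 1000 · 0.396 = 396 W/m².
I₃ = I₂ · cos²(18°) = 396 · 0.9045 = 358.2 W/m².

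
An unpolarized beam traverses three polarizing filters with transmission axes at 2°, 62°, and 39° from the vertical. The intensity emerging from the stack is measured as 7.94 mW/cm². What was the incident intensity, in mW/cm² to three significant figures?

Unpolarized light through the first polarizer → I₁ = ½ I₀, now polarized at 2°.
I₂ = I₁ cos²(62° − 2°) = 0.5 I₀ · cos²(60°) = 0.125 I₀.
I₃ = I₂ cos²(39° − 62°) = 0.125 I₀ · cos²(23°) = 0.1059 I₀.
So 7.94 mW/cm² = 0.1059 I₀, giving I₀ = 7.94/0.1059 = 74.96 mW/cm².

I₀ ≈ 75.0 mW/cm²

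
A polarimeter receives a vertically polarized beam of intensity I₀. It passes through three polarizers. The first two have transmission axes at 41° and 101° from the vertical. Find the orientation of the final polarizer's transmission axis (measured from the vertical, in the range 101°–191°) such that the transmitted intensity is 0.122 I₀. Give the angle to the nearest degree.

θ ≈ 123°

I₁ = I₀ cos²(41° − 0°) = I₀ cos²(41°) = 0.5696 I₀.
I₂ = I₁ cos²(101° − 41°) = 0.5696 I₀ · cos²(60°) = 0.1424 I₀.
Need I₃/I₀ = 0.122, so cos²(θ − 101°) = 0.122 / 0.1424 = 0.8568.
θ − 101° = arccos(√0.8568) = 22.2°, giving θ ≈ 101 + 22.2 = 123.2°.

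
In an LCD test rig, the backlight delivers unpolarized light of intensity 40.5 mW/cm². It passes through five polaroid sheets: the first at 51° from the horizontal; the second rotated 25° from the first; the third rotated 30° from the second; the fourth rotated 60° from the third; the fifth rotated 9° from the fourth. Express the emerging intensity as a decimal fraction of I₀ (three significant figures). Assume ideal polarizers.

I/I₀ ≈ 0.0751

Unpolarized light through the first polarizer → I₁ = 40.5 mW/cm²/2 = 20.25 mW/cm², polarized at 51°.
I₂ = I₁ · cos²(25°) = 20.25 · 0.8214 = 16.63 mW/cm².
I₃ = I₂ · cos²(30°) = 16.63 · 0.75 = 12.47 mW/cm².
I₄ = I₃ · cos²(60°) = 12.47 · 0.25 = 3.119 mW/cm².
I₅ = I₄ · cos²(9°) = 3.119 · 0.9755 = 3.042 mW/cm².
Transmitted fraction = 0.07512.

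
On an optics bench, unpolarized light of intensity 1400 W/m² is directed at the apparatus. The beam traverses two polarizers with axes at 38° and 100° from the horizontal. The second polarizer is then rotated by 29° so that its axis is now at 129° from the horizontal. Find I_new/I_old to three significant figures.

Before rotation:
Unpolarized light through the first polarizer → I₁ = ½ I₀, now polarized at 38°.
I₂ = I₁ cos²(100° − 38°) = 0.5 I₀ · cos²(62°) = 0.1102 I₀.
After rotation:
Unpolarized light through the first polarizer → I₁ = ½ I₀, now polarized at 38°.
Angle between axes 1 and 2: 89°. I₂ = 0.5 I₀ · cos²(89°) = 0.0001523 I₀.
Ratio = 0.0001523 / 0.1102 = 0.001382.

I_new/I_old ≈ 0.00138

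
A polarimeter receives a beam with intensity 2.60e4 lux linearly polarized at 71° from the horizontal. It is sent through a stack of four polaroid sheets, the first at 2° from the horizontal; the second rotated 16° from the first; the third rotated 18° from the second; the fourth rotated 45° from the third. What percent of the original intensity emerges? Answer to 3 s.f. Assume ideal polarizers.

≈ 5.37%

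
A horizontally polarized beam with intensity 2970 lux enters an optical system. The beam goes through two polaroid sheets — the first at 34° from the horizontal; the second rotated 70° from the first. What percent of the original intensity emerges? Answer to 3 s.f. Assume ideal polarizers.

By Malus's law, I₁ = 2970 lux · cos²(34°) = 2041 lux.
I₂ = I₁ · cos²(70°) = 2041 · 0.117 = 238.8 lux.
That is 8.04% of the incident intensity.

≈ 8.04%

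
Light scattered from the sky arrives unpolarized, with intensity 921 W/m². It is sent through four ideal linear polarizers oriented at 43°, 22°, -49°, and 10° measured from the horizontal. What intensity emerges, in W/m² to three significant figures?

I ≈ 11.3 W/m²

Unpolarized light through the first polarizer → I₁ = 921 W/m²/2 = 460.5 W/m², polarized at 43°.
I₂ = I₁ · cos²(21°) = 460.5 · 0.8716 = 401.4 W/m².
I₃ = I₂ · cos²(71°) = 401.4 · 0.106 = 42.54 W/m².
I₄ = I₃ · cos²(59°) = 42.54 · 0.2653 = 11.28 W/m².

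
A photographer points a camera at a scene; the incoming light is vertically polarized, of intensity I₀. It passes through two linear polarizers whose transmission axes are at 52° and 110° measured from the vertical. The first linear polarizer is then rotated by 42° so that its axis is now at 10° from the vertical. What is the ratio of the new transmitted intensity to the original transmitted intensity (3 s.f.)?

I_new/I_old ≈ 0.275

Before rotation:
I₁ = I₀ cos²(52° − 0°) = I₀ cos²(52°) = 0.379 I₀.
I₂ = I₁ cos²(110° − 52°) = 0.379 I₀ · cos²(58°) = 0.1064 I₀.
After rotation:
I₁ = I₀ cos²(10° − 0°) = I₀ cos²(10°) = 0.9698 I₀.
Angle between axes 1 and 2: 80°. I₂ = 0.9698 I₀ · cos²(80°) = 0.02924 I₀.
Ratio = 0.02924 / 0.1064 = 0.2748.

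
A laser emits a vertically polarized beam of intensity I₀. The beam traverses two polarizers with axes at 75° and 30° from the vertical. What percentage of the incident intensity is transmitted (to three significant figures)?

I₁ = I₀ cos²(75° − 0°) = I₀ cos²(75°) = 0.06699 I₀.
I₂ = I₁ cos²(30° − 75°) = 0.06699 I₀ · cos²(45°) = 0.03349 I₀.
That is 3.349% of the incident intensity.

≈ 3.35%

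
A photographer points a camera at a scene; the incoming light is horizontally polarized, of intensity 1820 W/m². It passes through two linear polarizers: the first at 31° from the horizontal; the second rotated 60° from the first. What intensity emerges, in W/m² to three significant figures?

I₁ = 1820 W/m² · cos²(31°) = 1337 W/m².
I₂ = I₁ · cos²(60°) = 1337 · 0.25 = 334.3 W/m².

I ≈ 334 W/m²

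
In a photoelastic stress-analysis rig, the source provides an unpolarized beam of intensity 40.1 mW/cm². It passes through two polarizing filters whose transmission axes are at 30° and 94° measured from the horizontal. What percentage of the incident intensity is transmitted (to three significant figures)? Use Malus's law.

Unpolarized light through the first polarizer → I₁ = 40.1 mW/cm²/2 = 20.05 mW/cm², polarized at 30°.
I₂ = I₁ · cos²(64°) = 20.05 · 0.1922 = 3.853 mW/cm².
That is 9.608% of the incident intensity.

≈ 9.61%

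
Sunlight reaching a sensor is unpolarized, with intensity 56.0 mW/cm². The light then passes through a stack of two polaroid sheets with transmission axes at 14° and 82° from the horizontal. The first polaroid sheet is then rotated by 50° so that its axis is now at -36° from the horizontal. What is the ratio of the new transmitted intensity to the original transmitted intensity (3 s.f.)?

Before rotation:
Unpolarized light through the first polarizer → I₁ = ½ I₀, now polarized at 14°.
I₂ = I₁ cos²(82° − 14°) = 0.5 I₀ · cos²(68°) = 0.07017 I₀.
After rotation:
Unpolarized light through the first polarizer → I₁ = ½ I₀, now polarized at -36°.
Angle between axes 1 and 2: 62°. I₂ = 0.5 I₀ · cos²(62°) = 0.1102 I₀.
Ratio = 0.1102 / 0.07017 = 1.571.

I_new/I_old ≈ 1.57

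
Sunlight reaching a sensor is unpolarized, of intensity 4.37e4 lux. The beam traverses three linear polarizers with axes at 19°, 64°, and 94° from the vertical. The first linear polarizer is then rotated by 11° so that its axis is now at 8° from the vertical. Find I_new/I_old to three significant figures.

I_new/I_old ≈ 0.625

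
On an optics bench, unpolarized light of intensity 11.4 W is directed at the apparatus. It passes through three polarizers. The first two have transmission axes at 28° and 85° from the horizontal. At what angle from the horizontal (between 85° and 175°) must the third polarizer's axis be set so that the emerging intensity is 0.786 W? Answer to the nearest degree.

θ ≈ 132°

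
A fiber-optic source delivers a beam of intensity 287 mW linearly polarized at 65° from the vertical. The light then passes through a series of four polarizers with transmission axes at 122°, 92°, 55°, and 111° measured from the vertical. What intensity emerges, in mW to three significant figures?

I ≈ 12.7 mW

I₁ = 287 mW · cos²(57°) = 85.13 mW.
I₂ = I₁ · cos²(30°) = 85.13 · 0.75 = 63.85 mW.
I₃ = I₂ · cos²(37°) = 63.85 · 0.6378 = 40.72 mW.
I₄ = I₃ · cos²(56°) = 40.72 · 0.3127 = 12.73 mW.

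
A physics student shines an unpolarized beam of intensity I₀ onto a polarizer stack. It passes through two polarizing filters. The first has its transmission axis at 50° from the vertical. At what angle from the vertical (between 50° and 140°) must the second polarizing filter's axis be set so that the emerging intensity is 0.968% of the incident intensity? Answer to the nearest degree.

θ ≈ 132°

Unpolarized light through the first polarizer → I₁ = ½ I₀, now polarized at 50°.
Need I₂/I₀ = 0.00968, so cos²(θ − 50°) = 0.00968 / 0.5 = 0.01936.
θ − 50° = arccos(√0.01936) = 82.0°, giving θ ≈ 50 + 82.0 = 132.0°.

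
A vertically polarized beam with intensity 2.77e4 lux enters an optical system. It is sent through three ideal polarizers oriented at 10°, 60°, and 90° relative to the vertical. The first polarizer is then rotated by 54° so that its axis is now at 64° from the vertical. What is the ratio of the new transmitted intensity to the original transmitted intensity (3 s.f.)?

I_new/I_old ≈ 0.477

Before rotation:
By Malus's law, I₁ = I₀ cos²(10° − 0°) = I₀ cos²(10°) = 0.9698 I₀.
I₂ = I₁ cos²(60° − 10°) = 0.9698 I₀ · cos²(50°) = 0.4007 I₀.
I₃ = I₂ cos²(90° − 60°) = 0.4007 I₀ · cos²(30°) = 0.3005 I₀.
After rotation:
I₁ = I₀ cos²(64° − 0°) = I₀ cos²(64°) = 0.1922 I₀.
I₂ = I₁ cos²(60° − 64°) = 0.1922 I₀ · cos²(4°) = 0.1912 I₀.
I₃ = I₂ cos²(90° − 60°) = 0.1912 I₀ · cos²(30°) = 0.1434 I₀.
Ratio = 0.1434 / 0.3005 = 0.4772.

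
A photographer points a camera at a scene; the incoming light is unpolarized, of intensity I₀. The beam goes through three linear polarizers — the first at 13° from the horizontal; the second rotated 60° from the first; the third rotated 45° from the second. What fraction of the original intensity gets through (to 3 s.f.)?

≈ 0.0625 I₀

Unpolarized light through the first polarizer → I₁ = ½ I₀, now polarized at 13°.
I₂ = I₁ cos²(60°) = 0.5 · 0.25 I₀ = 0.125 I₀.
I₃ = I₂ cos²(45°) = 0.125 · 0.5 I₀ = 0.0625 I₀.
Transmitted fraction = 0.0625.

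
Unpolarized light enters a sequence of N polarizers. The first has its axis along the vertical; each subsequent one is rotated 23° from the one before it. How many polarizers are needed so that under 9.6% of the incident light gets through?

N = 11

First polarizer halves the unpolarized light: factor 1/2.
Each further stage multiplies by cos²(23°) = 0.8473.
After N polarizers: T = 0.5·0.8473^(N−1). Require T < 0.096 ⇒ N−1 > ln(0.096/0.5)/ln(0.8473) = 9.96, so N−1 ≥ 10 and N = 11.
Check: N=11 gives T = 0.09539 < 0.096; N=10 gives T = 0.1126.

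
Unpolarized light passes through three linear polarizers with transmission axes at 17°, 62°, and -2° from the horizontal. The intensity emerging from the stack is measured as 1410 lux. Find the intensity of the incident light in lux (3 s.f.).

I₀ ≈ 2.93e4 lux

Unpolarized light through the first polarizer → I₁ = ½ I₀, now polarized at 17°.
I₂ = I₁ cos²(62° − 17°) = 0.5 I₀ · cos²(45°) = 0.25 I₀.
I₃ = I₂ cos²(-2° − 62°) = 0.25 I₀ · cos²(64°) = 0.04804 I₀.
So 1410 lux = 0.04804 I₀, giving I₀ = 1410/0.04804 = 2.935e+04 lux.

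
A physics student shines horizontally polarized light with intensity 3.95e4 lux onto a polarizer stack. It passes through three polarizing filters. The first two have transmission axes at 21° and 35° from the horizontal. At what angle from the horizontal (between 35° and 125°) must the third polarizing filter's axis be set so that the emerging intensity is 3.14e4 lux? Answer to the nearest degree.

I₁ = I₀ cos²(21° − 0°) = I₀ cos²(21°) = 0.8716 I₀.
I₂ = I₁ cos²(35° − 21°) = 0.8716 I₀ · cos²(14°) = 0.8206 I₀.
Target fraction: 3.14e4 / 3.95e4 lux = 0.7949 of I₀.
Need I₃/I₀ = 0.7949, so cos²(θ − 35°) = 0.7949 / 0.8206 = 0.9688.
θ − 35° = arccos(√0.9688) = 10.2°, giving θ ≈ 35 + 10.2 = 45.2°.

θ ≈ 45°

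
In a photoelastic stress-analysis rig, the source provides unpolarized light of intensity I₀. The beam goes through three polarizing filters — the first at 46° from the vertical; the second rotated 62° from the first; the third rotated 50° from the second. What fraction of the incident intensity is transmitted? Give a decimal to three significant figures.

Unpolarized light through the first polarizer → I₁ = ½ I₀, now polarized at 46°.
I₂ = I₁ cos²(62°) = 0.5 · 0.2204 I₀ = 0.1102 I₀.
I₃ = I₂ cos²(50°) = 0.1102 · 0.4132 I₀ = 0.04553 I₀.
Transmitted fraction = 0.04553.

≈ 0.0455 I₀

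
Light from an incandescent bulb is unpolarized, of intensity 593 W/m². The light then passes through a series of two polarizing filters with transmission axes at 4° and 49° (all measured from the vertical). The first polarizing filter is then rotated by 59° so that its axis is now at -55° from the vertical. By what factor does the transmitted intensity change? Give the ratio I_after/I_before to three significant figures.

Before rotation:
Unpolarized light through the first polarizer → I₁ = ½ I₀, now polarized at 4°.
I₂ = I₁ cos²(49° − 4°) = 0.5 I₀ · cos²(45°) = 0.25 I₀.
After rotation:
Unpolarized light through the first polarizer → I₁ = ½ I₀, now polarized at -55°.
Angle between axes 1 and 2: 76°. I₂ = 0.5 I₀ · cos²(76°) = 0.02926 I₀.
Ratio = 0.02926 / 0.25 = 0.1171.

I_new/I_old ≈ 0.117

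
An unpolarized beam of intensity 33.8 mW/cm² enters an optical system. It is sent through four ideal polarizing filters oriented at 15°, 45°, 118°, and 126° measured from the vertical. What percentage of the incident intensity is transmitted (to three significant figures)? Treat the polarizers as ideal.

≈ 3.14%

Unpolarized light through the first polarizer → I₁ = 33.8 mW/cm²/2 = 16.9 mW/cm², polarized at 15°.
I₂ = I₁ · cos²(30°) = 16.9 · 0.75 = 12.68 mW/cm².
I₃ = I₂ · cos²(73°) = 12.68 · 0.08548 = 1.083 mW/cm².
I₄ = I₃ · cos²(8°) = 1.083 · 0.9806 = 1.062 mW/cm².
That is 3.143% of the incident intensity.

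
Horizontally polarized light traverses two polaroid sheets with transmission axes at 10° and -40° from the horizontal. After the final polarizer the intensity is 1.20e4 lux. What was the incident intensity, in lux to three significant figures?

I₀ ≈ 2.99e4 lux

I₁ = I₀ cos²(10° − 0°) = I₀ cos²(10°) = 0.9698 I₀.
I₂ = I₁ cos²(-40° − 10°) = 0.9698 I₀ · cos²(50°) = 0.4007 I₀.
So 1.20e4 lux = 0.4007 I₀, giving I₀ = 1.20e4/0.4007 = 2.995e+04 lux.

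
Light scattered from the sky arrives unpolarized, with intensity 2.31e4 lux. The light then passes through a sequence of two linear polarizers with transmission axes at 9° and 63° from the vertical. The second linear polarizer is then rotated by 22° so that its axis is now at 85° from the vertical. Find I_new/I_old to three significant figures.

I_new/I_old ≈ 0.169

Before rotation:
Unpolarized light through the first polarizer → I₁ = ½ I₀, now polarized at 9°.
I₂ = I₁ cos²(63° − 9°) = 0.5 I₀ · cos²(54°) = 0.1727 I₀.
After rotation:
Unpolarized light through the first polarizer → I₁ = ½ I₀, now polarized at 9°.
I₂ = I₁ cos²(85° − 9°) = 0.5 I₀ · cos²(76°) = 0.02926 I₀.
Ratio = 0.02926 / 0.1727 = 0.1694.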